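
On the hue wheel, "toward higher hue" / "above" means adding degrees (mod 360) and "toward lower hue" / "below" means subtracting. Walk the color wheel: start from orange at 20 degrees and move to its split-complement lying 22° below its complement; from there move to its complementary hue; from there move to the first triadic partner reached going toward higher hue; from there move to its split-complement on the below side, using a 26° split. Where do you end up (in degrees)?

272°

split-comp 22° ↓ +158°: 20 + 158 = 178°
complement +180°: 178 + 180 = 358°
triadic ↑ +120°: 358 + 120 = 478 → 478 − 360 = 118°
split-comp 26° ↓ +154°: 118 + 154 = 272°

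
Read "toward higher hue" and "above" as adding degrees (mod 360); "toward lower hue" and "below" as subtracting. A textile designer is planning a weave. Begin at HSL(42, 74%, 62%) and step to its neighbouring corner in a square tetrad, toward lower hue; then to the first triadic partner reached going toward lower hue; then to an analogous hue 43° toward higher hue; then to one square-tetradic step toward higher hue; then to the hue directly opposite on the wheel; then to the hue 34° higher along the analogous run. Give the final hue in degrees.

179°

−90° (square ↓): 42 − 90 = -48 → -48 + 360 = 312°
−120° (triadic ↓): 312 − 120 = 192°
+43° (analog 43° ↑): 192 + 43 = 235°
+90° (square ↑): 235 + 90 = 325°
+180° (complement): 325 + 180 = 505 → 505 − 360 = 145°
+34° (analog 34° ↑): 145 + 34 = 179°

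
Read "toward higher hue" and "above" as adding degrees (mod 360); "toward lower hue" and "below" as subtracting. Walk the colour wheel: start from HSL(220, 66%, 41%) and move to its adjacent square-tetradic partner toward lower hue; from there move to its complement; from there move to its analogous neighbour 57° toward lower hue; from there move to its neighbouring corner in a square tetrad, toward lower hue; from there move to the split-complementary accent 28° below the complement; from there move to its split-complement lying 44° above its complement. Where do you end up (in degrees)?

220 − 90 = 130°   (square ↓)
130 + 180 = 310°   (complement)
310 − 57 = 253°   (analog 57° ↓)
253 − 90 = 163°   (square ↓)
163 + 152 = 315°   (split-comp 28° ↓)
315 + 224 = 539 → 539 − 360 = 179°   (split-comp 44° ↑)

179°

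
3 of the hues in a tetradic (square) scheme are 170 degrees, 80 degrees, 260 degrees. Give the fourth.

350°

A square tetradic scheme places four hues every 90°.
The full set through 80° is {80°, 170°, 260°, 350°}.
Given {80°, 170°, 260°}, the missing hue is 350°.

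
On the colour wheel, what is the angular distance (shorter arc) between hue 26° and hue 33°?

7°

|26 − 33| = 7.
7 ≤ 180, so the shorter arc is 7°.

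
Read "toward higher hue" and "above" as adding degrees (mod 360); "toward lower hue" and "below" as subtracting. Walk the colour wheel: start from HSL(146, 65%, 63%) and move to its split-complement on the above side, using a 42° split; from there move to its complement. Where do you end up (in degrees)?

188°

split-comp 42° ↑ +222°: 146 + 222 = 368 → 368 − 360 = 8°
complement +180°: 8 + 180 = 188°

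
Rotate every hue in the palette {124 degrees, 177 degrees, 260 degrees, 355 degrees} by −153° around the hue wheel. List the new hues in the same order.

331°, 24°, 107°, 202°

124 − 153 = -29 → -29 + 360 = 331°
177 − 153 = 24°
260 − 153 = 107°
355 − 153 = 202°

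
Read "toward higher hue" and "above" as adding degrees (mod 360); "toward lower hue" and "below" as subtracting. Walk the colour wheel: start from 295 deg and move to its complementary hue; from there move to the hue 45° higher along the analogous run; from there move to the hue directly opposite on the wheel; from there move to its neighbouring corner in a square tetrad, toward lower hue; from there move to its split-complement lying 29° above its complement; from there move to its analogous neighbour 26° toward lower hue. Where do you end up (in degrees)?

+180° (complement): 295 + 180 = 475 → 475 − 360 = 115°
+45° (analog 45° ↑): 115 + 45 = 160°
+180° (complement): 160 + 180 = 340°
−90° (square ↓): 340 − 90 = 250°
+209° (split-comp 29° ↑): 250 + 209 = 459 → 459 − 360 = 99°
−26° (analog 26° ↓): 99 − 26 = 73°

73°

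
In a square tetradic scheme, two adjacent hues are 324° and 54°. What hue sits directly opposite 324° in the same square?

A square tetradic scheme places four hues 90° apart; opposite corners are 180° apart.
324 + 180 = 504 → 504 − 360 = 144°

144°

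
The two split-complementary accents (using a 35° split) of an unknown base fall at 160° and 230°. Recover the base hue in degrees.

15°

The accents sit 35° either side of the complement, so the complement is their short-arc midpoint on the wheel.
Short-arc midpoint of 160° and 230°: 195°.
Base is 180° from the complement: 195 − 180 = 15°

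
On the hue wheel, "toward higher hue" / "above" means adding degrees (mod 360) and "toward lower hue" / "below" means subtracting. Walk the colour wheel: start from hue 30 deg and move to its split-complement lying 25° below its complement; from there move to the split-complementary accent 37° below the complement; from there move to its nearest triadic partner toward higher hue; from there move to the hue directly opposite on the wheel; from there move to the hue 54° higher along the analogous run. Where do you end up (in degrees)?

322°

+155° (split-comp 25° ↓): 30 + 155 = 185°
+143° (split-comp 37° ↓): 185 + 143 = 328°
+120° (triadic ↑): 328 + 120 = 448 → 448 − 360 = 88°
+180° (complement): 88 + 180 = 268°
+54° (analog 54° ↑): 268 + 54 = 322°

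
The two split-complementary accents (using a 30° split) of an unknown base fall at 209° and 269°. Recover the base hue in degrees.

59°

The accents sit 30° either side of the complement, so the complement is their short-arc midpoint on the wheel.
Short-arc midpoint of 209° and 269°: 239°.
Base is 180° from the complement: 239 − 180 = 59°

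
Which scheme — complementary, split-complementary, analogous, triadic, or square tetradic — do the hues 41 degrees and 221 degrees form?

complementary

Sort the hues: 41°, 221°.
Successive gaps around the wheel: 180°, 180°.
Two hues 180° apart are complementary.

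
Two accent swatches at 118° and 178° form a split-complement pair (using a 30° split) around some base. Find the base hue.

The accents sit 30° either side of the complement, so the complement is their short-arc midpoint on the wheel.
Short-arc midpoint of 118° and 178°: 148°.
Base is 180° from the complement: 148 − 180 = -32 → -32 + 360 = 328°

328°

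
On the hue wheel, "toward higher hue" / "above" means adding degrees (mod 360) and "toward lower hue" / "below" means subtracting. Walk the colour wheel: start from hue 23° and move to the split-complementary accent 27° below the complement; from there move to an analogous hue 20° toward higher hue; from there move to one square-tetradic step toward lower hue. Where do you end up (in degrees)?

106°

+153° (split-comp 27° ↓): 23 + 153 = 176°
+20° (analog 20° ↑): 176 + 20 = 196°
−90° (square ↓): 196 − 90 = 106°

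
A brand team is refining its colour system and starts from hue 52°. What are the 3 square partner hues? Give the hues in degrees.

142°, 232° and 322°

A square tetradic scheme places four hues every 90°.
52 + 90 = 142°
52 + 180 = 232°
52 + 270 = 322°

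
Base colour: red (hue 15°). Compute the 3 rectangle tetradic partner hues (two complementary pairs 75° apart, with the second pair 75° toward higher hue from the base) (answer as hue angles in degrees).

90°, 195°, 270°

15 + 75 = 90°
15 + 180 = 195°
15 + 255 = 270°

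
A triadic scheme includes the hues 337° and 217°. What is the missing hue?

A triad places three hues 120° apart.
The full set through 217° is {97°, 217°, 337°}.
Given {217°, 337°}, the missing hue is 97°.

97°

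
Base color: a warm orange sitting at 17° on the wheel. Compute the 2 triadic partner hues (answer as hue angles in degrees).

A triad places three hues 120° apart.
17 + 120 = 137°
17 + 240 = 257°

137° and 257°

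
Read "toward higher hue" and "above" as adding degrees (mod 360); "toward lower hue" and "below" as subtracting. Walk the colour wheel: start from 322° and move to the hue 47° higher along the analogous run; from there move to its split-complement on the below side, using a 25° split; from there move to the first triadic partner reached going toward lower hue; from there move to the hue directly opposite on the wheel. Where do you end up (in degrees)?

224°

+47° (analog 47° ↑): 322 + 47 = 369 → 369 − 360 = 9°
+155° (split-comp 25° ↓): 9 + 155 = 164°
−120° (triadic ↓): 164 − 120 = 44°
+180° (complement): 44 + 180 = 224°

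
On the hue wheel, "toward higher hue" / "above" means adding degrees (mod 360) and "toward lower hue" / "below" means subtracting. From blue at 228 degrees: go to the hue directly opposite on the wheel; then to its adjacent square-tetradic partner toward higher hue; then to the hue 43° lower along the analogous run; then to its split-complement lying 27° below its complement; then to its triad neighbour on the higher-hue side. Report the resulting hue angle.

complement +180°: 228 + 180 = 408 → 408 − 360 = 48°
square ↑ +90°: 48 + 90 = 138°
analog 43° ↓ −43°: 138 − 43 = 95°
split-comp 27° ↓ +153°: 95 + 153 = 248°
triadic ↑ +120°: 248 + 120 = 368 → 368 − 360 = 8°

8°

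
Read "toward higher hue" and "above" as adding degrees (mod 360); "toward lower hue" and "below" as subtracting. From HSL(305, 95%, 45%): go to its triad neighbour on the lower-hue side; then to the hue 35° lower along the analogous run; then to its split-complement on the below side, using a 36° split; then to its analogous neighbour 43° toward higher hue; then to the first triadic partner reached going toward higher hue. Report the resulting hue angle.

−120° (triadic ↓): 305 − 120 = 185°
−35° (analog 35° ↓): 185 − 35 = 150°
+144° (split-comp 36° ↓): 150 + 144 = 294°
+43° (analog 43° ↑): 294 + 43 = 337°
+120° (triadic ↑): 337 + 120 = 457 → 457 − 360 = 97°

97°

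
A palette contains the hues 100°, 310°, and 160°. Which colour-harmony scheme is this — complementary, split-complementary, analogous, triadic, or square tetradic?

Sort the hues: 100°, 160°, 310°.
Successive gaps around the wheel: 60°, 150°, 150°.
Two 150° gaps and one 60° gap — a base hue opposite a pair of accents 30° either side of its complement — is the split-complementary pattern.

split-complementary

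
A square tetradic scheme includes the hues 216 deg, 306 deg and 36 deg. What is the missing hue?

A square tetradic scheme places four hues every 90°.
The full set through 36° is {36°, 126°, 216°, 306°}.
Given {36°, 216°, 306°}, the missing hue is 126°.

126°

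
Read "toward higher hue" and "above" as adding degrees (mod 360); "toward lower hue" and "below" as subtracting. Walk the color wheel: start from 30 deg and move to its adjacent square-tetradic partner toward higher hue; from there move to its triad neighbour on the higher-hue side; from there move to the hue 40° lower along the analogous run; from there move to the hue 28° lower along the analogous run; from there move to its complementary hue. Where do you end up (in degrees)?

+90° (square ↑): 30 + 90 = 120°
+120° (triadic ↑): 120 + 120 = 240°
−40° (analog 40° ↓): 240 − 40 = 200°
−28° (analog 28° ↓): 200 − 28 = 172°
+180° (complement): 172 + 180 = 352°

352°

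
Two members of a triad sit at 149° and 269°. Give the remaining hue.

A triad spaces three hues 120° apart.
The full set is {29°, 149°, 269°}.

29°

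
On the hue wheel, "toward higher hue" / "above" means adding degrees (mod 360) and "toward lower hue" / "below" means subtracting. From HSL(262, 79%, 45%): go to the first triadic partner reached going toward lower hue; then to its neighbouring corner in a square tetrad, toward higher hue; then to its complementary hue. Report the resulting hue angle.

262 − 120 = 142°   (triadic ↓)
142 + 90 = 232°   (square ↑)
232 + 180 = 412 → 412 − 360 = 52°   (complement)

52°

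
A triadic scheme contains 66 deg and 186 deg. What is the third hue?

306°

A triad spaces three hues 120° apart.
The full set is {66°, 186°, 306°}.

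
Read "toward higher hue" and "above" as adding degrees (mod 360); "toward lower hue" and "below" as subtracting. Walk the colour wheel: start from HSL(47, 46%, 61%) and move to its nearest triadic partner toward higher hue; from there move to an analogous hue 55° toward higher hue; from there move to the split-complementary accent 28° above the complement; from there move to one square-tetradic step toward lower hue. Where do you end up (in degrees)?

triadic ↑ +120°: 47 + 120 = 167°
analog 55° ↑ +55°: 167 + 55 = 222°
split-comp 28° ↑ +208°: 222 + 208 = 430 → 430 − 360 = 70°
square ↓ −90°: 70 − 90 = -20 → -20 + 360 = 340°

340°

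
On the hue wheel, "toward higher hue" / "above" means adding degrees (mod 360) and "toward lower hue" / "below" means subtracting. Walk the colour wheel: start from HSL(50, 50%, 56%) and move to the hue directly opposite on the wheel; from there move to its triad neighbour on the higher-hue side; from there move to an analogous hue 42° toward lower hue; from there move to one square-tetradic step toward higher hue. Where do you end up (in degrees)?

38°

complement +180°: 50 + 180 = 230°
triadic ↑ +120°: 230 + 120 = 350°
analog 42° ↓ −42°: 350 − 42 = 308°
square ↑ +90°: 308 + 90 = 398 → 398 − 360 = 38°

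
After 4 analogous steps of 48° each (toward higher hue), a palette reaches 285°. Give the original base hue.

93°

4 steps of 48° (toward higher hue) give a net shift of +192°.
Start = end − shift: 285 − 192 = 93°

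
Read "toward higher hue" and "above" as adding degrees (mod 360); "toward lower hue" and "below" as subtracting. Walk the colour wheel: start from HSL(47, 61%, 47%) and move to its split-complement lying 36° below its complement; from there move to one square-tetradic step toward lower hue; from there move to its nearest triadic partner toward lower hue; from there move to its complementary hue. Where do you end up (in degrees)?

+144° (split-comp 36° ↓): 47 + 144 = 191°
−90° (square ↓): 191 − 90 = 101°
−120° (triadic ↓): 101 − 120 = -19 → -19 + 360 = 341°
+180° (complement): 341 + 180 = 521 → 521 − 360 = 161°

161°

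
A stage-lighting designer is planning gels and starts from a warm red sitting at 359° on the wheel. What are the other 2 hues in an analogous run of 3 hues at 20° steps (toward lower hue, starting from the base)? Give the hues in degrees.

339° and 319°

Analogous hues sit every 20° along the wheel.
359 − 20 = 339°
359 − 40 = 319°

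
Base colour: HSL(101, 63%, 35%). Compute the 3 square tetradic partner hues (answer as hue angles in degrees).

101 + 90 = 191°
101 + 180 = 281°
101 + 270 = 371 → 371 − 360 = 11°

191°, 281° and 11°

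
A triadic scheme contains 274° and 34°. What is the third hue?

154°

A triad spaces three hues 120° apart.
The full set is {34°, 154°, 274°}.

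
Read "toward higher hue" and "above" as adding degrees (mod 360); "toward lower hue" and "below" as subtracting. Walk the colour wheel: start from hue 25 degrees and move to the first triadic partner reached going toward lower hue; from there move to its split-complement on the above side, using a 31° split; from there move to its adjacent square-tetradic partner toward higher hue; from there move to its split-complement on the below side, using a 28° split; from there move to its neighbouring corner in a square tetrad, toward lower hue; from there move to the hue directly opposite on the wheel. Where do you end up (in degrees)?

triadic ↓ −120°: 25 − 120 = -95 → -95 + 360 = 265°
split-comp 31° ↑ +211°: 265 + 211 = 476 → 476 − 360 = 116°
square ↑ +90°: 116 + 90 = 206°
split-comp 28° ↓ +152°: 206 + 152 = 358°
square ↓ −90°: 358 − 90 = 268°
complement +180°: 268 + 180 = 448 → 448 − 360 = 88°

88°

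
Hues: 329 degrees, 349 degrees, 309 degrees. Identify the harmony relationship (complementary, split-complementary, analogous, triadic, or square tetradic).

analogous

Sort the hues: 309°, 329°, 349°.
Successive gaps around the wheel: 20°, 20°, 320°.
A run of hues at equal small steps (20°) with one large closing gap is an analogous group.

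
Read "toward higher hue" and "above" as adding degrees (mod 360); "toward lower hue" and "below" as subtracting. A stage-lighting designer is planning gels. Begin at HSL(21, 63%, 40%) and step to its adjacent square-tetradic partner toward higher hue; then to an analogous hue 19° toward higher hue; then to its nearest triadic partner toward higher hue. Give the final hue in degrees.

250°

square ↑ +90°: 21 + 90 = 111°
analog 19° ↑ +19°: 111 + 19 = 130°
triadic ↑ +120°: 130 + 120 = 250°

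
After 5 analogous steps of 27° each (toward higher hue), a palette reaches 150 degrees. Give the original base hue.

5 steps of 27° (toward higher hue) give a net shift of +135°.
Start = end − shift: 150 − 135 = 15°

15°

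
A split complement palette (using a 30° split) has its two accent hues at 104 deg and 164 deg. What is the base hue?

The accents sit 30° either side of the complement, so the complement is their short-arc midpoint on the wheel.
Short-arc midpoint of 104° and 164°: 134°.
Base is 180° from the complement: 134 − 180 = -46 → -46 + 360 = 314°

314°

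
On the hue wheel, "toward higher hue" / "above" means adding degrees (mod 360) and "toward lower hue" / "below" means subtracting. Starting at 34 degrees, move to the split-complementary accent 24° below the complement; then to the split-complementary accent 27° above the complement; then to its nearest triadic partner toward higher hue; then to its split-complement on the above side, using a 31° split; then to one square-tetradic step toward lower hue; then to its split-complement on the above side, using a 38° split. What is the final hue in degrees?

split-comp 24° ↓ +156°: 34 + 156 = 190°
split-comp 27° ↑ +207°: 190 + 207 = 397 → 397 − 360 = 37°
triadic ↑ +120°: 37 + 120 = 157°
split-comp 31° ↑ +211°: 157 + 211 = 368 → 368 − 360 = 8°
square ↓ −90°: 8 − 90 = -82 → -82 + 360 = 278°
split-comp 38° ↑ +218°: 278 + 218 = 496 → 496 − 360 = 136°

136°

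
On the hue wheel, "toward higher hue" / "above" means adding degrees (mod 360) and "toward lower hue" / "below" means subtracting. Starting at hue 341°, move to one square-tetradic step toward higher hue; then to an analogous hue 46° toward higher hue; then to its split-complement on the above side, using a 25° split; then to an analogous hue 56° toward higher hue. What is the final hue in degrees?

341 + 90 = 431 → 431 − 360 = 71°   (square ↑)
71 + 46 = 117°   (analog 46° ↑)
117 + 205 = 322°   (split-comp 25° ↑)
322 + 56 = 378 → 378 − 360 = 18°   (analog 56° ↑)

18°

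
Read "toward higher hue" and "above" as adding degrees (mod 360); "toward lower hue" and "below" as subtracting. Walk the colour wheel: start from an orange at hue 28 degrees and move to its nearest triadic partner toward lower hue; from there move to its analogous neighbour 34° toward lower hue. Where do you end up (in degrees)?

triadic ↓ −120°: 28 − 120 = -92 → -92 + 360 = 268°
analog 34° ↓ −34°: 268 − 34 = 234°

234°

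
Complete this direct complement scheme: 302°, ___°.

122°

The complement sits 180° across the wheel.
The full set through 302° is {122°, 302°}.
Given {302°}, the missing hue is 122°.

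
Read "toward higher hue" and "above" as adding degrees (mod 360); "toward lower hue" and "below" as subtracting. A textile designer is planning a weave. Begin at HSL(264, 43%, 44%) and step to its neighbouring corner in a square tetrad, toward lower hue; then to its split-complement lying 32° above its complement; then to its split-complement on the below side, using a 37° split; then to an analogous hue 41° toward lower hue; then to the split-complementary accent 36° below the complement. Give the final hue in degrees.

−90° (square ↓): 264 − 90 = 174°
+212° (split-comp 32° ↑): 174 + 212 = 386 → 386 − 360 = 26°
+143° (split-comp 37° ↓): 26 + 143 = 169°
−41° (analog 41° ↓): 169 − 41 = 128°
+144° (split-comp 36° ↓): 128 + 144 = 272°

272°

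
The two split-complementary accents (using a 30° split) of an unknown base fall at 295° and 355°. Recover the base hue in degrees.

145°

The accents sit 30° either side of the complement, so the complement is their short-arc midpoint on the wheel.
Short-arc midpoint of 295° and 355°: 325°.
Base is 180° from the complement: 325 − 180 = 145°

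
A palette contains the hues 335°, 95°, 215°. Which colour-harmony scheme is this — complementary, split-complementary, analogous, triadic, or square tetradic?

Sort the hues: 95°, 215°, 335°.
Successive gaps around the wheel: 120°, 120°, 120°.
Three hues equally spaced 120° apart form a triad.

triadic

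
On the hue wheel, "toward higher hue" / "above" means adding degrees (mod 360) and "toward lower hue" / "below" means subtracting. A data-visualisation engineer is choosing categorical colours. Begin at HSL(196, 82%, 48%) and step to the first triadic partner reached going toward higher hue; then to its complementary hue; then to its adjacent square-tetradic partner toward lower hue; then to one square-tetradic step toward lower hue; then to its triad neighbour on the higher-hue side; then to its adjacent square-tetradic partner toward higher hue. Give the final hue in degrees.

+120° (triadic ↑): 196 + 120 = 316°
+180° (complement): 316 + 180 = 496 → 496 − 360 = 136°
−90° (square ↓): 136 − 90 = 46°
−90° (square ↓): 46 − 90 = -44 → -44 + 360 = 316°
+120° (triadic ↑): 316 + 120 = 436 → 436 − 360 = 76°
+90° (square ↑): 76 + 90 = 166°

166°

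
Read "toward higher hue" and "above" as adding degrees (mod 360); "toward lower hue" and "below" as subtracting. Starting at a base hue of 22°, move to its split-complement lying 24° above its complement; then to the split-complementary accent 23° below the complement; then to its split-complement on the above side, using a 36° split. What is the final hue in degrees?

split-comp 24° ↑ +204°: 22 + 204 = 226°
split-comp 23° ↓ +157°: 226 + 157 = 383 → 383 − 360 = 23°
split-comp 36° ↑ +216°: 23 + 216 = 239°

239°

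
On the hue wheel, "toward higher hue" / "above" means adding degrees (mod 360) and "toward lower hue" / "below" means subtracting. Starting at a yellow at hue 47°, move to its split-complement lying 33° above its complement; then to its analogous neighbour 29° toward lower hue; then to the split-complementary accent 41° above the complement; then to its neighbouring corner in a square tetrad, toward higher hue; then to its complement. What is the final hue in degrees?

+213° (split-comp 33° ↑): 47 + 213 = 260°
−29° (analog 29° ↓): 260 − 29 = 231°
+221° (split-comp 41° ↑): 231 + 221 = 452 → 452 − 360 = 92°
+90° (square ↑): 92 + 90 = 182°
+180° (complement): 182 + 180 = 362 → 362 − 360 = 2°

2°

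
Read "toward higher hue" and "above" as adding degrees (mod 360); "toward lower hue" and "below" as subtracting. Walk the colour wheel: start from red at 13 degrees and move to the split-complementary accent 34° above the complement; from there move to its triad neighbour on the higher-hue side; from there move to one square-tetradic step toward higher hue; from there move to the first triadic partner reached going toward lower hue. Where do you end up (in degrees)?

split-comp 34° ↑ +214°: 13 + 214 = 227°
triadic ↑ +120°: 227 + 120 = 347°
square ↑ +90°: 347 + 90 = 437 → 437 − 360 = 77°
triadic ↓ −120°: 77 − 120 = -43 → -43 + 360 = 317°

317°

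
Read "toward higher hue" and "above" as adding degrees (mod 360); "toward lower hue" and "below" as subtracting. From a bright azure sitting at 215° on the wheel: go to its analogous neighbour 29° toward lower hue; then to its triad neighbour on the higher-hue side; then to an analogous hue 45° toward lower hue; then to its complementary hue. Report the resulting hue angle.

analog 29° ↓ −29°: 215 − 29 = 186°
triadic ↑ +120°: 186 + 120 = 306°
analog 45° ↓ −45°: 306 − 45 = 261°
complement +180°: 261 + 180 = 441 → 441 − 360 = 81°

81°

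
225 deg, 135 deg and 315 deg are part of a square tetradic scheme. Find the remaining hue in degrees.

A square tetradic scheme places four hues every 90°.
The full set through 135° is {45°, 135°, 225°, 315°}.
Given {135°, 225°, 315°}, the missing hue is 45°.

45°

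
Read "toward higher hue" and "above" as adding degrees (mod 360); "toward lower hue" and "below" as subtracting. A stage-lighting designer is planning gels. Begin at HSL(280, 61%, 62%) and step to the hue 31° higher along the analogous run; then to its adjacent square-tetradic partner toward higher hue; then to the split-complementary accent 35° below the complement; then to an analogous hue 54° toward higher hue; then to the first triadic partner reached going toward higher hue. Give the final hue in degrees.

0°

+31° (analog 31° ↑): 280 + 31 = 311°
+90° (square ↑): 311 + 90 = 401 → 401 − 360 = 41°
+145° (split-comp 35° ↓): 41 + 145 = 186°
+54° (analog 54° ↑): 186 + 54 = 240°
+120° (triadic ↑): 240 + 120 = 360 → 360 − 360 = 0°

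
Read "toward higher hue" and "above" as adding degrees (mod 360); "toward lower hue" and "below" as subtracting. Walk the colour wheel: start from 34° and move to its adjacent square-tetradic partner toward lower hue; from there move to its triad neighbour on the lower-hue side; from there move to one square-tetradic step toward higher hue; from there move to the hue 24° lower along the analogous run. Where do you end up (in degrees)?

square ↓ −90°: 34 − 90 = -56 → -56 + 360 = 304°
triadic ↓ −120°: 304 − 120 = 184°
square ↑ +90°: 184 + 90 = 274°
analog 24° ↓ −24°: 274 − 24 = 250°

250°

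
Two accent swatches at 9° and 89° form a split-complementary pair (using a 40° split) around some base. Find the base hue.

229°

The accents sit 40° either side of the complement, so the complement is their short-arc midpoint on the wheel.
Short-arc midpoint of 9° and 89°: 49°.
Base is 180° from the complement: 49 − 180 = -131 → -131 + 360 = 229°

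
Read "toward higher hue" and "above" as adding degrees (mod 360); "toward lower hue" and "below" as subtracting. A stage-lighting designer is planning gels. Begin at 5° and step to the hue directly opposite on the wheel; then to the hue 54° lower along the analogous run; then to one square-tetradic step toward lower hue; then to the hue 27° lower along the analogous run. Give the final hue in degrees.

+180° (complement): 5 + 180 = 185°
−54° (analog 54° ↓): 185 − 54 = 131°
−90° (square ↓): 131 − 90 = 41°
−27° (analog 27° ↓): 41 − 27 = 14°

14°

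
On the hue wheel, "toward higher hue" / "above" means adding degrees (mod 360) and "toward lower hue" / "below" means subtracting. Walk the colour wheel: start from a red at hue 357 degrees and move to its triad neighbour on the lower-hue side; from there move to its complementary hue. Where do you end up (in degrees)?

57°

357 − 120 = 237°   (triadic ↓)
237 + 180 = 417 → 417 − 360 = 57°   (complement)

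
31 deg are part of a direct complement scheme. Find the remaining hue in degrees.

The complement sits 180° across the wheel.
The full set through 31° is {31°, 211°}.
Given {31°}, the missing hue is 211°.

211°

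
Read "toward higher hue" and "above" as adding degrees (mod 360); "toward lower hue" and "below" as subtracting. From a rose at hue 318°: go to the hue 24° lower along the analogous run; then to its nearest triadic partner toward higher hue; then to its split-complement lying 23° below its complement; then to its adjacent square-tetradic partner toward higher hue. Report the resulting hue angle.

318 − 24 = 294°   (analog 24° ↓)
294 + 120 = 414 → 414 − 360 = 54°   (triadic ↑)
54 + 157 = 211°   (split-comp 23° ↓)
211 + 90 = 301°   (square ↑)

301°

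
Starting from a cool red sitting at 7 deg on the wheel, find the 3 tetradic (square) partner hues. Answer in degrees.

97°, 187° and 277°

A square tetradic scheme places four hues every 90°.
7 + 90 = 97°
7 + 180 = 187°
7 + 270 = 277°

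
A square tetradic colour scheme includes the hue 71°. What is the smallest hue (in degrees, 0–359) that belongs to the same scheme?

A square tetradic scheme places four hues every 90°.
The full set through 71° is {71°, 161°, 251°, 341°}.

71°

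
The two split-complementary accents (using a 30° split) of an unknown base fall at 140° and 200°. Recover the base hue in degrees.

The accents sit 30° either side of the complement, so the complement is their short-arc midpoint on the wheel.
Short-arc midpoint of 140° and 200°: 170°.
Base is 180° from the complement: 170 − 180 = -10 → -10 + 360 = 350°

350°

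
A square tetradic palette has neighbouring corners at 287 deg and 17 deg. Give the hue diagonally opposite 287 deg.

A square tetradic scheme places four hues 90° apart; opposite corners are 180° apart.
287 + 180 = 467 → 467 − 360 = 107°

107°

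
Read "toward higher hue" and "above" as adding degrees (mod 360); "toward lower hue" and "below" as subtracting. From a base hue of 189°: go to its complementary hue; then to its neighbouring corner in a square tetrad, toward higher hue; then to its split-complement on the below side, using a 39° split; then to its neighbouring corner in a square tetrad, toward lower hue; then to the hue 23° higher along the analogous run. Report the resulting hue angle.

173°

189 + 180 = 369 → 369 − 360 = 9°   (complement)
9 + 90 = 99°   (square ↑)
99 + 141 = 240°   (split-comp 39° ↓)
240 − 90 = 150°   (square ↓)
150 + 23 = 173°   (analog 23° ↑)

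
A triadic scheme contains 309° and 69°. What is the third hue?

189°

A triad spaces three hues 120° apart.
The full set is {69°, 189°, 309°}.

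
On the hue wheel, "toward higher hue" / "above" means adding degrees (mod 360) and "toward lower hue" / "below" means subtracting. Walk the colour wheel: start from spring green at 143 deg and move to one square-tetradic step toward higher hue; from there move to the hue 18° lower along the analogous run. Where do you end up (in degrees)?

215°

143 + 90 = 233°   (square ↑)
233 − 18 = 215°   (analog 18° ↓)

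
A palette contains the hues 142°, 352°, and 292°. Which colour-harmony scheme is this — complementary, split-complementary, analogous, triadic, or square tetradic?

split-complementary

Sort the hues: 142°, 292°, 352°.
Successive gaps around the wheel: 150°, 60°, 150°.
Two 150° gaps and one 60° gap — a base hue opposite a pair of accents 30° either side of its complement — is the split-complementary pattern.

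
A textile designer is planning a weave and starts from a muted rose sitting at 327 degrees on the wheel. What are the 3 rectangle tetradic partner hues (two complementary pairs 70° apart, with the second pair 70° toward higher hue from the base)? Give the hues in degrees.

A rectangular tetradic uses two complementary pairs 70° apart: offsets 0°, 70°, 180°, 250°.
327 + 70 = 397 → 397 − 360 = 37°
327 + 180 = 507 → 507 − 360 = 147°
327 + 250 = 577 → 577 − 360 = 217°

37°, 147°, 217°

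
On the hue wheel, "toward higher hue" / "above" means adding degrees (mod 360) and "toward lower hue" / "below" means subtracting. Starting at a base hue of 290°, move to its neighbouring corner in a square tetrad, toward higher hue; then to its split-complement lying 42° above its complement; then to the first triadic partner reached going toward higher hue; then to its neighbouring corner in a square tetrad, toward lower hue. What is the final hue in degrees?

272°

290 + 90 = 380 → 380 − 360 = 20°   (square ↑)
20 + 222 = 242°   (split-comp 42° ↑)
242 + 120 = 362 → 362 − 360 = 2°   (triadic ↑)
2 − 90 = -88 → -88 + 360 = 272°   (square ↓)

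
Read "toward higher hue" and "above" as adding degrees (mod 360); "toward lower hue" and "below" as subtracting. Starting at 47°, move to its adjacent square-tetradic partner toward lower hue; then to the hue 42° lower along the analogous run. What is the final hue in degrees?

−90° (square ↓): 47 − 90 = -43 → -43 + 360 = 317°
−42° (analog 42° ↓): 317 − 42 = 275°

275°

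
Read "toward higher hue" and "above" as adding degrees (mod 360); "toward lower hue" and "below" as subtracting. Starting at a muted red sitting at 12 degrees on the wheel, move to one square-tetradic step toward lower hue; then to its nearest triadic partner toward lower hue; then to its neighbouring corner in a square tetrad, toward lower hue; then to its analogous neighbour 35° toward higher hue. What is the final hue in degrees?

107°

square ↓ −90°: 12 − 90 = -78 → -78 + 360 = 282°
triadic ↓ −120°: 282 − 120 = 162°
square ↓ −90°: 162 − 90 = 72°
analog 35° ↑ +35°: 72 + 35 = 107°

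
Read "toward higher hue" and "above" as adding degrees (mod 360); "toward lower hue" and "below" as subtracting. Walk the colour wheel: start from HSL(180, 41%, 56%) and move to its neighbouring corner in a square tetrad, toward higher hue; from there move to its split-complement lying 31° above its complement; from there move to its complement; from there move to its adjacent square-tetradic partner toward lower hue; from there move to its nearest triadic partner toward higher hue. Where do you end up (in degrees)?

+90° (square ↑): 180 + 90 = 270°
+211° (split-comp 31° ↑): 270 + 211 = 481 → 481 − 360 = 121°
+180° (complement): 121 + 180 = 301°
−90° (square ↓): 301 − 90 = 211°
+120° (triadic ↑): 211 + 120 = 331°

331°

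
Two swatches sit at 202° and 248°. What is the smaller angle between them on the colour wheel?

46°

|202 − 248| = 46.
46 ≤ 180, so the shorter arc is 46°.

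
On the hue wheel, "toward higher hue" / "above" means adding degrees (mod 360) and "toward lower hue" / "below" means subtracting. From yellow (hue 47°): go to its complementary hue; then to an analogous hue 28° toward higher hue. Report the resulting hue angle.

47 + 180 = 227°   (complement)
227 + 28 = 255°   (analog 28° ↑)

255°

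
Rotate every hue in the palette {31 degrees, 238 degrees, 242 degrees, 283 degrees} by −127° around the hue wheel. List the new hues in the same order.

264°, 111°, 115°, 156°

31 − 127 = -96 → -96 + 360 = 264°
238 − 127 = 111°
242 − 127 = 115°
283 − 127 = 156°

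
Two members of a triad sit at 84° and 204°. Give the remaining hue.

A triad spaces three hues 120° apart.
The full set is {84°, 204°, 324°}.

324°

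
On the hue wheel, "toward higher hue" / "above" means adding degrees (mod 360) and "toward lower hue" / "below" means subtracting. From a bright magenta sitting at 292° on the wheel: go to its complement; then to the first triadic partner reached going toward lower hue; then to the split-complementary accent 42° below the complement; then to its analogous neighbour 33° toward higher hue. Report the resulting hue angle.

+180° (complement): 292 + 180 = 472 → 472 − 360 = 112°
−120° (triadic ↓): 112 − 120 = -8 → -8 + 360 = 352°
+138° (split-comp 42° ↓): 352 + 138 = 490 → 490 − 360 = 130°
+33° (analog 33° ↑): 130 + 33 = 163°

163°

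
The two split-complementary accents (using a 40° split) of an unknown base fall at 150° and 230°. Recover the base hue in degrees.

The accents sit 40° either side of the complement, so the complement is their short-arc midpoint on the wheel.
Short-arc midpoint of 150° and 230°: 190°.
Base is 180° from the complement: 190 − 180 = 10°

10°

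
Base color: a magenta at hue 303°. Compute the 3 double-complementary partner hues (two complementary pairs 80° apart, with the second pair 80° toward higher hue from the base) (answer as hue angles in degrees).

A rectangular tetradic uses two complementary pairs 80° apart: offsets 0°, 80°, 180°, 260°.
303 + 80 = 383 → 383 − 360 = 23°
303 + 180 = 483 → 483 − 360 = 123°
303 + 260 = 563 → 563 − 360 = 203°

23°, 123°, and 203°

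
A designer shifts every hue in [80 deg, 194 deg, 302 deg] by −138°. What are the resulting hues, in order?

80 − 138 = -58 → -58 + 360 = 302°
194 − 138 = 56°
302 − 138 = 164°

302°, 56°, 164°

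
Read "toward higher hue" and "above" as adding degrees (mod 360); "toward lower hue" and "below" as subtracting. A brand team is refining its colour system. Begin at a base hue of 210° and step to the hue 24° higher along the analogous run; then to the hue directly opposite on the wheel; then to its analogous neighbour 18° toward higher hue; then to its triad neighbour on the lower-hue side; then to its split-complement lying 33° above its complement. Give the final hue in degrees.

165°

210 + 24 = 234°   (analog 24° ↑)
234 + 180 = 414 → 414 − 360 = 54°   (complement)
54 + 18 = 72°   (analog 18° ↑)
72 − 120 = -48 → -48 + 360 = 312°   (triadic ↓)
312 + 213 = 525 → 525 − 360 = 165°   (split-comp 33° ↑)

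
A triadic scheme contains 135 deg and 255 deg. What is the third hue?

15°

A triad spaces three hues 120° apart.
The full set is {15°, 135°, 255°}.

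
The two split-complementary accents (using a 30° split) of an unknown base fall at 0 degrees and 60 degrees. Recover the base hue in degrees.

The accents sit 30° either side of the complement, so the complement is their short-arc midpoint on the wheel.
Short-arc midpoint of 0° and 60°: 30°.
Base is 180° from the complement: 30 − 180 = -150 → -150 + 360 = 210°

210°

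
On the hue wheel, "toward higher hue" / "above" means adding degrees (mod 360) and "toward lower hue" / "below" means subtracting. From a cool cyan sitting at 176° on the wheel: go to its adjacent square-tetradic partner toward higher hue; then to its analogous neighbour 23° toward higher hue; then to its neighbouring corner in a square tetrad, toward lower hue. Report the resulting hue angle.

199°

176 + 90 = 266°   (square ↑)
266 + 23 = 289°   (analog 23° ↑)
289 − 90 = 199°   (square ↓)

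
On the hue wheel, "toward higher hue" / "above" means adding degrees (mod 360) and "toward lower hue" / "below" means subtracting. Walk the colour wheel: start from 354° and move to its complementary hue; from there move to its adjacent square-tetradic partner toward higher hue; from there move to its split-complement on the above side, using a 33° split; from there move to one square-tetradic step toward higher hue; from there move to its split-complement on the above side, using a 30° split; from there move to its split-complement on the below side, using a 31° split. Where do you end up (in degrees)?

206°

354 + 180 = 534 → 534 − 360 = 174°   (complement)
174 + 90 = 264°   (square ↑)
264 + 213 = 477 → 477 − 360 = 117°   (split-comp 33° ↑)
117 + 90 = 207°   (square ↑)
207 + 210 = 417 → 417 − 360 = 57°   (split-comp 30° ↑)
57 + 149 = 206°   (split-comp 31° ↓)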